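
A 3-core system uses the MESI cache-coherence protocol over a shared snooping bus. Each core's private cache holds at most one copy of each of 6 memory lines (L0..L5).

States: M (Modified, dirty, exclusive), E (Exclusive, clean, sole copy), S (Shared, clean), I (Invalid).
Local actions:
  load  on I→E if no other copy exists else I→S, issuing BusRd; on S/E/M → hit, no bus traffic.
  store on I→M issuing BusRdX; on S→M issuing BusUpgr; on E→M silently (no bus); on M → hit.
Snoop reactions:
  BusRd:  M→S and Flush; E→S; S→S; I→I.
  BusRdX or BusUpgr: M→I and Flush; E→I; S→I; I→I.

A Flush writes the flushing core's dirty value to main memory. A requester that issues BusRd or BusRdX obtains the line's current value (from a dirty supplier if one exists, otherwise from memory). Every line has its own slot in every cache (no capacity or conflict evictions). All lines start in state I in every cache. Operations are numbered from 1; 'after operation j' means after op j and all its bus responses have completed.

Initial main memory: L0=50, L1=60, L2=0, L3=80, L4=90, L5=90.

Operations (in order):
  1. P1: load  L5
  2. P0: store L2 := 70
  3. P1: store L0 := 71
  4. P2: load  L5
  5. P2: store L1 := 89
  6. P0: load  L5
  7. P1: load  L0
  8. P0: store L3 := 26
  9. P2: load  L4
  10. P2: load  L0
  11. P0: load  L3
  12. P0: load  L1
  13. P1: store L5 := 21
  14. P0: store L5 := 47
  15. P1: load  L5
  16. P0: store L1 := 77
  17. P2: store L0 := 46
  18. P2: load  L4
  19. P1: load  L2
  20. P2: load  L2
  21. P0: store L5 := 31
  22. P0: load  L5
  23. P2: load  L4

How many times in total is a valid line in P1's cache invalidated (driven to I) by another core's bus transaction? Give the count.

  op1 P1: load  L5 → I/E/I on L5; bus BusRd; mem=90
  op2 P0: store L2 := 70 → M/I/I on L2; bus BusRdX; mem=0
  op3 P1: store L0 := 71 → I/M/I on L0; bus BusRdX; mem=50
  op4 P2: load  L5 → I/S/S on L5; bus BusRd; mem=90
  op5 P2: store L1 := 89 → I/I/M on L1; bus BusRdX; mem=60
  op6 P0: load  L5 → S/S/S on L5; bus BusRd; mem=90
  op7 P1: load  L0 → I/M/I on L0; bus (none); mem=50
  op8 P0: store L3 := 26 → M/I/I on L3; bus BusRdX; mem=80
  op9 P2: load  L4 → I/I/E on L4; bus BusRd; mem=90
  op10 P2: load  L0 → I/S/S on L0; bus BusRd Flush; mem=71
  op11 P0: load  L3 → M/I/I on L3; bus (none); mem=80
  op12 P0: load  L1 → S/I/S on L1; bus BusRd Flush; mem=89
  op13 P1: store L5 := 21 → I/M/I on L5; bus BusUpgr; mem=90
  op14 P0: store L5 := 47 → M/I/I on L5; bus BusRdX Flush; mem=21
  op15 P1: load  L5 → S/S/I on L5; bus BusRd Flush; mem=47
  op16 P0: store L1 := 77 → M/I/I on L1; bus BusUpgr; mem=89
  op17 P2: store L0 := 46 → I/I/M on L0; bus BusUpgr; mem=71
  op18 P2: load  L4 → I/I/E on L4; bus (none); mem=90
  op19 P1: load  L2 → S/S/I on L2; bus BusRd Flush; mem=70
  op20 P2: load  L2 → S/S/S on L2; bus BusRd; mem=70
  op21 P0: store L5 := 31 → M/I/I on L5; bus BusUpgr; mem=47
  op22 P0: load  L5 → M/I/I on L5; bus (none); mem=47
  op23 P2: load  L4 → I/I/E on L4; bus (none); mem=90

invalidations = 3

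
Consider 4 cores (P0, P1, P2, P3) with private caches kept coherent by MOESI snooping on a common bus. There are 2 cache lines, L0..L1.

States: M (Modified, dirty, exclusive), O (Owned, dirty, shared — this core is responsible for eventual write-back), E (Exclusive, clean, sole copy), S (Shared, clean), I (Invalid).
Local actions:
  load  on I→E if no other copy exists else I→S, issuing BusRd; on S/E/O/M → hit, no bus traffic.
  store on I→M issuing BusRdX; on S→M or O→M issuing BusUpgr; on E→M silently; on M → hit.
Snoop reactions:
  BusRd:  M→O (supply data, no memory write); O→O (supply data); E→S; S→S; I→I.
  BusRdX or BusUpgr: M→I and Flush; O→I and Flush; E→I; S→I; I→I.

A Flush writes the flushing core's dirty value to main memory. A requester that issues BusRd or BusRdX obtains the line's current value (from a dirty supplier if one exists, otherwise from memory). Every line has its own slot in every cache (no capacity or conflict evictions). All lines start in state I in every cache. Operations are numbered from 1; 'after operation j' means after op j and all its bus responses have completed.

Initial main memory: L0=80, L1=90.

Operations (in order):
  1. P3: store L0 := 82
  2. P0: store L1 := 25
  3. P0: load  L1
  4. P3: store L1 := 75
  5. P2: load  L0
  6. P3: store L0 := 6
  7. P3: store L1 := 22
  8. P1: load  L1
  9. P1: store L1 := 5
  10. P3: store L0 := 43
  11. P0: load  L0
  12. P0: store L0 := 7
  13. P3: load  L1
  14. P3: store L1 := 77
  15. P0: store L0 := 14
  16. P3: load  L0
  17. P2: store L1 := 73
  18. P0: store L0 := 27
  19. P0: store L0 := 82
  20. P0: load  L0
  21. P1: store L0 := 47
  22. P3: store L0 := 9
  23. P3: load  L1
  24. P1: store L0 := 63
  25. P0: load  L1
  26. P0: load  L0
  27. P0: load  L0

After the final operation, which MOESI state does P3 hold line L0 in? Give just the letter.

step 1: P3: store L0 := 82  ⟶  IIIM  (L0)  txn=BusRdX  M[L0]=80
step 2: P0: store L1 := 25  ⟶  MIII  (L1)  txn=BusRdX  M[L1]=90
step 3: P0: load  L1  ⟶  MIII  (L1)  txn=∅  M[L1]=90
step 4: P3: store L1 := 75  ⟶  IIIM  (L1)  txn=BusRdX+Flush  M[L1]=25
step 5: P2: load  L0  ⟶  IISO  (L0)  txn=BusRd  M[L0]=80
step 6: P3: store L0 := 6  ⟶  IIIM  (L0)  txn=BusUpgr  M[L0]=80
step 7: P3: store L1 := 22  ⟶  IIIM  (L1)  txn=∅  M[L1]=25
step 8: P1: load  L1  ⟶  ISIO  (L1)  txn=BusRd  M[L1]=25
step 9: P1: store L1 := 5  ⟶  IMII  (L1)  txn=BusUpgr+Flush  M[L1]=22
step 10: P3: store L0 := 43  ⟶  IIIM  (L0)  txn=∅  M[L0]=80
step 11: P0: load  L0  ⟶  SIIO  (L0)  txn=BusRd  M[L0]=80
step 12: P0: store L0 := 7  ⟶  MIII  (L0)  txn=BusUpgr+Flush  M[L0]=43
step 13: P3: load  L1  ⟶  IOIS  (L1)  txn=BusRd  M[L1]=22
step 14: P3: store L1 := 77  ⟶  IIIM  (L1)  txn=BusUpgr+Flush  M[L1]=5
step 15: P0: store L0 := 14  ⟶  MIII  (L0)  txn=∅  M[L0]=43
step 16: P3: load  L0  ⟶  OIIS  (L0)  txn=BusRd  M[L0]=43
step 17: P2: store L1 := 73  ⟶  IIMI  (L1)  txn=BusRdX+Flush  M[L1]=77
step 18: P0: store L0 := 27  ⟶  MIII  (L0)  txn=BusUpgr  M[L0]=43
step 19: P0: store L0 := 82  ⟶  MIII  (L0)  txn=∅  M[L0]=43
step 20: P0: load  L0  ⟶  MIII  (L0)  txn=∅  M[L0]=43
step 21: P1: store L0 := 47  ⟶  IMII  (L0)  txn=BusRdX+Flush  M[L0]=82
step 22: P3: store L0 := 9  ⟶  IIIM  (L0)  txn=BusRdX+Flush  M[L0]=47
step 23: P3: load  L1  ⟶  IIOS  (L1)  txn=BusRd  M[L1]=77
step 24: P1: store L0 := 63  ⟶  IMII  (L0)  txn=BusRdX+Flush  M[L0]=9
step 25: P0: load  L1  ⟶  SIOS  (L1)  txn=BusRd  M[L1]=77
step 26: P0: load  L0  ⟶  SOII  (L0)  txn=BusRd  M[L0]=9
step 27: P0: load  L0  ⟶  SOII  (L0)  txn=∅  M[L0]=9

state = I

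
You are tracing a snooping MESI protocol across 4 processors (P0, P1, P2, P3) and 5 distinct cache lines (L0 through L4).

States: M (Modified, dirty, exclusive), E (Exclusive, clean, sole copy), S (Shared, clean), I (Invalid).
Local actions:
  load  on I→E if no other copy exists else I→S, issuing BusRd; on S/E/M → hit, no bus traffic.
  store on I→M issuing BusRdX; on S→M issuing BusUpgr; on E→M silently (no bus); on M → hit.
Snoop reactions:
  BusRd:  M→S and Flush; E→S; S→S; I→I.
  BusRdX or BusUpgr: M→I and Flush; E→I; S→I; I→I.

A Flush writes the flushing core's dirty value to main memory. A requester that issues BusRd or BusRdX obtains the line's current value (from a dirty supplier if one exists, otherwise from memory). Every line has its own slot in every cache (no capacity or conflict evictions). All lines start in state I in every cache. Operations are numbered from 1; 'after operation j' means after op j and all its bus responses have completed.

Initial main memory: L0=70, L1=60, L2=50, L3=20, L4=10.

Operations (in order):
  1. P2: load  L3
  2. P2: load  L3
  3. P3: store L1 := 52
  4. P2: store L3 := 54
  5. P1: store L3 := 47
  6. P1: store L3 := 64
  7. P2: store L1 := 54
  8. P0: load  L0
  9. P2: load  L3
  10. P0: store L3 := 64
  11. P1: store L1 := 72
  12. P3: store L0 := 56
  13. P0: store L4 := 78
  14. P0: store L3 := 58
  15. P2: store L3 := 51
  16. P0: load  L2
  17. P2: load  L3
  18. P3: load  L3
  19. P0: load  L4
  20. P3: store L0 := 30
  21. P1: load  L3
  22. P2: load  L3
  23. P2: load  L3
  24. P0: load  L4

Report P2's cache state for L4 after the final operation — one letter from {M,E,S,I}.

state = I

step 1: P2: load  L3  ⟶  IIEI  (L3)  txn=BusRd  M[L3]=20
step 2: P2: load  L3  ⟶  IIEI  (L3)  txn=∅  M[L3]=20
step 3: P3: store L1 := 52  ⟶  IIIM  (L1)  txn=BusRdX  M[L1]=60
step 4: P2: store L3 := 54  ⟶  IIMI  (L3)  txn=∅  M[L3]=20
step 5: P1: store L3 := 47  ⟶  IMII  (L3)  txn=BusRdX+Flush  M[L3]=54
step 6: P1: store L3 := 64  ⟶  IMII  (L3)  txn=∅  M[L3]=54
step 7: P2: store L1 := 54  ⟶  IIMI  (L1)  txn=BusRdX+Flush  M[L1]=52
step 8: P0: load  L0  ⟶  EIII  (L0)  txn=BusRd  M[L0]=70
step 9: P2: load  L3  ⟶  ISSI  (L3)  txn=BusRd+Flush  M[L3]=64
step 10: P0: store L3 := 64  ⟶  MIII  (L3)  txn=BusRdX  M[L3]=64
step 11: P1: store L1 := 72  ⟶  IMII  (L1)  txn=BusRdX+Flush  M[L1]=54
step 12: P3: store L0 := 56  ⟶  IIIM  (L0)  txn=BusRdX  M[L0]=70
step 13: P0: store L4 := 78  ⟶  MIII  (L4)  txn=BusRdX  M[L4]=10
step 14: P0: store L3 := 58  ⟶  MIII  (L3)  txn=∅  M[L3]=64
step 15: P2: store L3 := 51  ⟶  IIMI  (L3)  txn=BusRdX+Flush  M[L3]=58
step 16: P0: load  L2  ⟶  EIII  (L2)  txn=BusRd  M[L2]=50
step 17: P2: load  L3  ⟶  IIMI  (L3)  txn=∅  M[L3]=58
step 18: P3: load  L3  ⟶  IISS  (L3)  txn=BusRd+Flush  M[L3]=51
step 19: P0: load  L4  ⟶  MIII  (L4)  txn=∅  M[L4]=10
step 20: P3: store L0 := 30  ⟶  IIIM  (L0)  txn=∅  M[L0]=70
step 21: P1: load  L3  ⟶  ISSS  (L3)  txn=BusRd  M[L3]=51
step 22: P2: load  L3  ⟶  ISSS  (L3)  txn=∅  M[L3]=51
step 23: P2: load  L3  ⟶  ISSS  (L3)  txn=∅  M[L3]=51
step 24: P0: load  L4  ⟶  MIII  (L4)  txn=∅  M[L4]=10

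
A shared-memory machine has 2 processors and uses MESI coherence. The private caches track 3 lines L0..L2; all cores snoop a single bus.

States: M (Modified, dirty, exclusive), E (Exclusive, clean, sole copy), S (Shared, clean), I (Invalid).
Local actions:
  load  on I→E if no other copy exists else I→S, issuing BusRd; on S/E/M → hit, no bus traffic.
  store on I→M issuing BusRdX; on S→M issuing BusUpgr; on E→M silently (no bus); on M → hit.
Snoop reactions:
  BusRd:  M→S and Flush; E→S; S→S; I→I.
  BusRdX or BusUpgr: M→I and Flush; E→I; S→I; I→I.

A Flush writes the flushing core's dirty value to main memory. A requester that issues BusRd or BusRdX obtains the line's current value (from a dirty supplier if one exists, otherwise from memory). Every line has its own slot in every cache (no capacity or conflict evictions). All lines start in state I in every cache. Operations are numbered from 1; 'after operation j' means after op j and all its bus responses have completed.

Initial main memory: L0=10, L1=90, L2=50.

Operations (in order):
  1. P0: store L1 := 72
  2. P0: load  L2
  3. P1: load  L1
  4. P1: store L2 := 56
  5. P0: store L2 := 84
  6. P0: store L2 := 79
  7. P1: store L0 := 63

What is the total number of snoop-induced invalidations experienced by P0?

invalidations = 1

step 1: P0: store L1 := 72  ⟶  MI  (L1)  txn=BusRdX  M[L1]=90
step 2: P0: load  L2  ⟶  EI  (L2)  txn=BusRd  M[L2]=50
step 3: P1: load  L1  ⟶  SS  (L1)  txn=BusRd+Flush  M[L1]=72
step 4: P1: store L2 := 56  ⟶  IM  (L2)  txn=BusRdX  M[L2]=50
step 5: P0: store L2 := 84  ⟶  MI  (L2)  txn=BusRdX+Flush  M[L2]=56
step 6: P0: store L2 := 79  ⟶  MI  (L2)  txn=∅  M[L2]=56
step 7: P1: store L0 := 63  ⟶  IM  (L0)  txn=BusRdX  M[L0]=10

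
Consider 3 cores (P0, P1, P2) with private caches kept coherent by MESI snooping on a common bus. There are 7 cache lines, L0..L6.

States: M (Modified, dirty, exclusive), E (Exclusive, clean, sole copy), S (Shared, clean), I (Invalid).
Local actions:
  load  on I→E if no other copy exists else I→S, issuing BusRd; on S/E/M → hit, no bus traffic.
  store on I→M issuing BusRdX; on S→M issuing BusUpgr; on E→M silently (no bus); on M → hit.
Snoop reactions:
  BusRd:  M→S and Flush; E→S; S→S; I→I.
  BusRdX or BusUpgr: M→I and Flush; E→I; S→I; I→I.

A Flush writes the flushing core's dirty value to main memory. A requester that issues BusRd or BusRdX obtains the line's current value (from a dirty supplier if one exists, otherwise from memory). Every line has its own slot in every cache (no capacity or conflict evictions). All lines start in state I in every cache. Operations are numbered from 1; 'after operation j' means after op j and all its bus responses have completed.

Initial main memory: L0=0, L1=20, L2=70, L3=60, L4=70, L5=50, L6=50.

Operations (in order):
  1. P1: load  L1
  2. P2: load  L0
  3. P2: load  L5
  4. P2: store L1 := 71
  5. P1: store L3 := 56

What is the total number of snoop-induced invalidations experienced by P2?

invalidations = 0

step 1: P1: load  L1  ⟶  IEI  (L1)  txn=BusRd  M[L1]=20
step 2: P2: load  L0  ⟶  IIE  (L0)  txn=BusRd  M[L0]=0
step 3: P2: load  L5  ⟶  IIE  (L5)  txn=BusRd  M[L5]=50
step 4: P2: store L1 := 71  ⟶  IIM  (L1)  txn=BusRdX  M[L1]=20
step 5: P1: store L3 := 56  ⟶  IMI  (L3)  txn=BusRdX  M[L3]=60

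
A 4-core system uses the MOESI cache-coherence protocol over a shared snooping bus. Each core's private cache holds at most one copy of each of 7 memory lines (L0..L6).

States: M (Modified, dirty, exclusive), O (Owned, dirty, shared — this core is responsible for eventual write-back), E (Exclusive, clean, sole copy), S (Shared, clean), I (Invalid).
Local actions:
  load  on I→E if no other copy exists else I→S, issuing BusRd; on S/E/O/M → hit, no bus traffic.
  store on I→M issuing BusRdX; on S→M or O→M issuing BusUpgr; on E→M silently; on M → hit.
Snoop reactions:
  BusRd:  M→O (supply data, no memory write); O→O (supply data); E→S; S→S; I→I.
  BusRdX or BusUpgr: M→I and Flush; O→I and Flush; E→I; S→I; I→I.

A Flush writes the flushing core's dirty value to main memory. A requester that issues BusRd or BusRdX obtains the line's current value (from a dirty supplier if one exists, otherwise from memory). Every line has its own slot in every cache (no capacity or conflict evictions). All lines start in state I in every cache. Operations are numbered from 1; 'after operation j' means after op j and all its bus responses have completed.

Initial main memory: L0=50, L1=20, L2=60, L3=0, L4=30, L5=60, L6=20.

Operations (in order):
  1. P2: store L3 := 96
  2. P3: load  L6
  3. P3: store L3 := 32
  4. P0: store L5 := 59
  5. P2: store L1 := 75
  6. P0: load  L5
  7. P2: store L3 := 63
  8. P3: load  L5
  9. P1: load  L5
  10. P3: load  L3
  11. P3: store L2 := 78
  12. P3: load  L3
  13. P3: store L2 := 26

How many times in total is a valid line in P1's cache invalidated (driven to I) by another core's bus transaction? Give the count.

1. P2: store L3 := 96  bus=[BusRdX]  L3: P0=I P1=I P2=M P3=I  mem[L3]=0
2. P3: load  L6  bus=[BusRd]  L6: P0=I P1=I P2=I P3=E  mem[L6]=20
3. P3: store L3 := 32  bus=[BusRdX,Flush]  L3: P0=I P1=I P2=I P3=M  mem[L3]=96
4. P0: store L5 := 59  bus=[BusRdX]  L5: P0=M P1=I P2=I P3=I  mem[L5]=60
5. P2: store L1 := 75  bus=[BusRdX]  L1: P0=I P1=I P2=M P3=I  mem[L1]=20
6. P0: load  L5  bus=[-]  L5: P0=M P1=I P2=I P3=I  mem[L5]=60
7. P2: store L3 := 63  bus=[BusRdX,Flush]  L3: P0=I P1=I P2=M P3=I  mem[L3]=32
8. P3: load  L5  bus=[BusRd]  L5: P0=O P1=I P2=I P3=S  mem[L5]=60
9. P1: load  L5  bus=[BusRd]  L5: P0=O P1=S P2=I P3=S  mem[L5]=60
10. P3: load  L3  bus=[BusRd]  L3: P0=I P1=I P2=O P3=S  mem[L3]=32
11. P3: store L2 := 78  bus=[BusRdX]  L2: P0=I P1=I P2=I P3=M  mem[L2]=60
12. P3: load  L3  bus=[-]  L3: P0=I P1=I P2=O P3=S  mem[L3]=32
13. P3: store L2 := 26  bus=[-]  L2: P0=I P1=I P2=I P3=M  mem[L2]=60

invalidations = 0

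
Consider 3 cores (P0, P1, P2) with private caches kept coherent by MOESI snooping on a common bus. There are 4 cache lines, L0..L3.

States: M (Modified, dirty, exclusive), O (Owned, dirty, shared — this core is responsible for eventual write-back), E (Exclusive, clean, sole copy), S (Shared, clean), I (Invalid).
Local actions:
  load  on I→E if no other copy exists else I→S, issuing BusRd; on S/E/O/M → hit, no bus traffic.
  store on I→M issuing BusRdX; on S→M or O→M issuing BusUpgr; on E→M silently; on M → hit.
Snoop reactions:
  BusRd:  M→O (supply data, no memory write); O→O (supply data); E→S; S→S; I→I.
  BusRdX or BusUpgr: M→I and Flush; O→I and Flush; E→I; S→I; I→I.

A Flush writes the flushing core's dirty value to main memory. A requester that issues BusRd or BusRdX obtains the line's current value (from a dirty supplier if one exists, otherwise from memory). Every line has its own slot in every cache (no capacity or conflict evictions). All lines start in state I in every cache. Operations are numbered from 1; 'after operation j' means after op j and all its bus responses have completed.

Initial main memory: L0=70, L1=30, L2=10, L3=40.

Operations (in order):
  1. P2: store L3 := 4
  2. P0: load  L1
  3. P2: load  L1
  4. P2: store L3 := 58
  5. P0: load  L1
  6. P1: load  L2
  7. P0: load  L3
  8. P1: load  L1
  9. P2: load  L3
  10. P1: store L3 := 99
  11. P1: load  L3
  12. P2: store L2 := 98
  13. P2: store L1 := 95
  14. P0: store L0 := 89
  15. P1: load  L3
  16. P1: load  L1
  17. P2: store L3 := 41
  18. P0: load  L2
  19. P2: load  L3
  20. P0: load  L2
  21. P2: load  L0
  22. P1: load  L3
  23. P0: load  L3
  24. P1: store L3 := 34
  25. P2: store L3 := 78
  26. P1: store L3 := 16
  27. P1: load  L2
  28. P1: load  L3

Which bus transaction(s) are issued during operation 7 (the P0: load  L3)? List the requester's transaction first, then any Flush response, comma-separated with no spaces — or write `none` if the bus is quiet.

bus = BusRd

[1] P2: store L3 := 4 | P0:I, P1:I, P2:M(4) | bus: BusRdX
[2] P0: load  L1 | P0:E(30), P1:I, P2:I | bus: BusRd
[3] P2: load  L1 | P0:S(30), P1:I, P2:S(30) | bus: BusRd
[4] P2: store L3 := 58 | P0:I, P1:I, P2:M(58) | bus: none
[5] P0: load  L1 | P0:S(30), P1:I, P2:S(30) | bus: none
[6] P1: load  L2 | P0:I, P1:E(10), P2:I | bus: BusRd
[7] P0: load  L3 | P0:S(58), P1:I, P2:O(58) | bus: BusRd
[8] P1: load  L1 | P0:S(30), P1:S(30), P2:S(30) | bus: BusRd
[9] P2: load  L3 | P0:S(58), P1:I, P2:O(58) | bus: none
[10] P1: store L3 := 99 | P0:I, P1:M(99), P2:I | bus: BusRdX,Flush
[11] P1: load  L3 | P0:I, P1:M(99), P2:I | bus: none
[12] P2: store L2 := 98 | P0:I, P1:I, P2:M(98) | bus: BusRdX
[13] P2: store L1 := 95 | P0:I, P1:I, P2:M(95) | bus: BusUpgr
[14] P0: store L0 := 89 | P0:M(89), P1:I, P2:I | bus: BusRdX
[15] P1: load  L3 | P0:I, P1:M(99), P2:I | bus: none
[16] P1: load  L1 | P0:I, P1:S(95), P2:O(95) | bus: BusRd
[17] P2: store L3 := 41 | P0:I, P1:I, P2:M(41) | bus: BusRdX,Flush
[18] P0: load  L2 | P0:S(98), P1:I, P2:O(98) | bus: BusRd
[19] P2: load  L3 | P0:I, P1:I, P2:M(41) | bus: none
[20] P0: load  L2 | P0:S(98), P1:I, P2:O(98) | bus: none
[21] P2: load  L0 | P0:O(89), P1:I, P2:S(89) | bus: BusRd
[22] P1: load  L3 | P0:I, P1:S(41), P2:O(41) | bus: BusRd
[23] P0: load  L3 | P0:S(41), P1:S(41), P2:O(41) | bus: BusRd
[24] P1: store L3 := 34 | P0:I, P1:M(34), P2:I | bus: BusUpgr,Flush
[25] P2: store L3 := 78 | P0:I, P1:I, P2:M(78) | bus: BusRdX,Flush
[26] P1: store L3 := 16 | P0:I, P1:M(16), P2:I | bus: BusRdX,Flush
[27] P1: load  L2 | P0:S(98), P1:S(98), P2:O(98) | bus: BusRd
[28] P1: load  L3 | P0:I, P1:M(16), P2:I | bus: none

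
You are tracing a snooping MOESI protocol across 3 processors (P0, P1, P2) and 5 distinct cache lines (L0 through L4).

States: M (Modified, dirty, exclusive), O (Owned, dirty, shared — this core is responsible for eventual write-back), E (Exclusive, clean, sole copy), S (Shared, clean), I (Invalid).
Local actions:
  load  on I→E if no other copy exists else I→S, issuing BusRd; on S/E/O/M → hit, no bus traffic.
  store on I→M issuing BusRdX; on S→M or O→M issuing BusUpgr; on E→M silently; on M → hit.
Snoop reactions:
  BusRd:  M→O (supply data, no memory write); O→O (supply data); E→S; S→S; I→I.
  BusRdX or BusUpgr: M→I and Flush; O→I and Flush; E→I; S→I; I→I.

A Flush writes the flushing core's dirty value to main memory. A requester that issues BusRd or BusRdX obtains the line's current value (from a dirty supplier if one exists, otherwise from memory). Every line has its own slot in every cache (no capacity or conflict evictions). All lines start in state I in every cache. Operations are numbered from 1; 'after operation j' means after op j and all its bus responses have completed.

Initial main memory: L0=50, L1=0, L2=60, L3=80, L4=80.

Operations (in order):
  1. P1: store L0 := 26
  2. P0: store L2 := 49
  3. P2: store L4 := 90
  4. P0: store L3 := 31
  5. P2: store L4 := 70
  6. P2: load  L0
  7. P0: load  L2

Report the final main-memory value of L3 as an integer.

[1] P1: store L0 := 26 | P0:I, P1:M(26), P2:I | bus: BusRdX
[2] P0: store L2 := 49 | P0:M(49), P1:I, P2:I | bus: BusRdX
[3] P2: store L4 := 90 | P0:I, P1:I, P2:M(90) | bus: BusRdX
[4] P0: store L3 := 31 | P0:M(31), P1:I, P2:I | bus: BusRdX
[5] P2: store L4 := 70 | P0:I, P1:I, P2:M(70) | bus: none
[6] P2: load  L0 | P0:I, P1:O(26), P2:S(26) | bus: BusRd
[7] P0: load  L2 | P0:M(49), P1:I, P2:I | bus: none

memory[L3] = 80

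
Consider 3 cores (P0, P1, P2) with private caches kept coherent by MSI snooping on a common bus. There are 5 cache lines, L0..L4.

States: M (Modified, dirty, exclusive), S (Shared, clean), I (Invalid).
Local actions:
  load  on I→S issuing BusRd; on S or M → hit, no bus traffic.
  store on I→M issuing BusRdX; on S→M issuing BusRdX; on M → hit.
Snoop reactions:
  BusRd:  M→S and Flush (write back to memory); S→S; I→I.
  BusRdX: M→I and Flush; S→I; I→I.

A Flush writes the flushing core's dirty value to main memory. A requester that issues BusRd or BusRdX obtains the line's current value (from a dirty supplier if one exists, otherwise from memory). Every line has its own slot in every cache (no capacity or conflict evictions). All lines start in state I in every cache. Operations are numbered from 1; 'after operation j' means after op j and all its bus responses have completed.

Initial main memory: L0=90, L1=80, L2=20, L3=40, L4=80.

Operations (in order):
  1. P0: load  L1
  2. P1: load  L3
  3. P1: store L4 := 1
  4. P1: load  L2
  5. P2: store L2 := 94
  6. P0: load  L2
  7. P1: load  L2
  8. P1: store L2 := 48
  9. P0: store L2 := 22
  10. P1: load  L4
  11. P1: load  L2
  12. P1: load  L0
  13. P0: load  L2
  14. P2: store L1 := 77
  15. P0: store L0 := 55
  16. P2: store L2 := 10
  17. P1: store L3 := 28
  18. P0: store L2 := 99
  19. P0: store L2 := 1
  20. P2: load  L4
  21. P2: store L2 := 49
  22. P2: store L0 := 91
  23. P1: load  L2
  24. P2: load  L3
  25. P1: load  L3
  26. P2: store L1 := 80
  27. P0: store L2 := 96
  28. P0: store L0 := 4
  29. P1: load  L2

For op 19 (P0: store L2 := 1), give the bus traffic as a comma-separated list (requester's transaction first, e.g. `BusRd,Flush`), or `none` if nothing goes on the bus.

bus = none

1. P0: load  L1  bus=[BusRd]  L1: P0=S P1=I P2=I  mem[L1]=80
2. P1: load  L3  bus=[BusRd]  L3: P0=I P1=S P2=I  mem[L3]=40
3. P1: store L4 := 1  bus=[BusRdX]  L4: P0=I P1=M P2=I  mem[L4]=80
4. P1: load  L2  bus=[BusRd]  L2: P0=I P1=S P2=I  mem[L2]=20
5. P2: store L2 := 94  bus=[BusRdX]  L2: P0=I P1=I P2=M  mem[L2]=20
6. P0: load  L2  bus=[BusRd,Flush]  L2: P0=S P1=I P2=S  mem[L2]=94
7. P1: load  L2  bus=[BusRd]  L2: P0=S P1=S P2=S  mem[L2]=94
8. P1: store L2 := 48  bus=[BusRdX]  L2: P0=I P1=M P2=I  mem[L2]=94
9. P0: store L2 := 22  bus=[BusRdX,Flush]  L2: P0=M P1=I P2=I  mem[L2]=48
10. P1: load  L4  bus=[-]  L4: P0=I P1=M P2=I  mem[L4]=80
11. P1: load  L2  bus=[BusRd,Flush]  L2: P0=S P1=S P2=I  mem[L2]=22
12. P1: load  L0  bus=[BusRd]  L0: P0=I P1=S P2=I  mem[L0]=90
13. P0: load  L2  bus=[-]  L2: P0=S P1=S P2=I  mem[L2]=22
14. P2: store L1 := 77  bus=[BusRdX]  L1: P0=I P1=I P2=M  mem[L1]=80
15. P0: store L0 := 55  bus=[BusRdX]  L0: P0=M P1=I P2=I  mem[L0]=90
16. P2: store L2 := 10  bus=[BusRdX]  L2: P0=I P1=I P2=M  mem[L2]=22
17. P1: store L3 := 28  bus=[BusRdX]  L3: P0=I P1=M P2=I  mem[L3]=40
18. P0: store L2 := 99  bus=[BusRdX,Flush]  L2: P0=M P1=I P2=I  mem[L2]=10
19. P0: store L2 := 1  bus=[-]  L2: P0=M P1=I P2=I  mem[L2]=10
20. P2: load  L4  bus=[BusRd,Flush]  L4: P0=I P1=S P2=S  mem[L4]=1
21. P2: store L2 := 49  bus=[BusRdX,Flush]  L2: P0=I P1=I P2=M  mem[L2]=1
22. P2: store L0 := 91  bus=[BusRdX,Flush]  L0: P0=I P1=I P2=M  mem[L0]=55
23. P1: load  L2  bus=[BusRd,Flush]  L2: P0=I P1=S P2=S  mem[L2]=49
24. P2: load  L3  bus=[BusRd,Flush]  L3: P0=I P1=S P2=S  mem[L3]=28
25. P1: load  L3  bus=[-]  L3: P0=I P1=S P2=S  mem[L3]=28
26. P2: store L1 := 80  bus=[-]  L1: P0=I P1=I P2=M  mem[L1]=80
27. P0: store L2 := 96  bus=[BusRdX]  L2: P0=M P1=I P2=I  mem[L2]=49
28. P0: store L0 := 4  bus=[BusRdX,Flush]  L0: P0=M P1=I P2=I  mem[L0]=91
29. P1: load  L2  bus=[BusRd,Flush]  L2: P0=S P1=S P2=I  mem[L2]=96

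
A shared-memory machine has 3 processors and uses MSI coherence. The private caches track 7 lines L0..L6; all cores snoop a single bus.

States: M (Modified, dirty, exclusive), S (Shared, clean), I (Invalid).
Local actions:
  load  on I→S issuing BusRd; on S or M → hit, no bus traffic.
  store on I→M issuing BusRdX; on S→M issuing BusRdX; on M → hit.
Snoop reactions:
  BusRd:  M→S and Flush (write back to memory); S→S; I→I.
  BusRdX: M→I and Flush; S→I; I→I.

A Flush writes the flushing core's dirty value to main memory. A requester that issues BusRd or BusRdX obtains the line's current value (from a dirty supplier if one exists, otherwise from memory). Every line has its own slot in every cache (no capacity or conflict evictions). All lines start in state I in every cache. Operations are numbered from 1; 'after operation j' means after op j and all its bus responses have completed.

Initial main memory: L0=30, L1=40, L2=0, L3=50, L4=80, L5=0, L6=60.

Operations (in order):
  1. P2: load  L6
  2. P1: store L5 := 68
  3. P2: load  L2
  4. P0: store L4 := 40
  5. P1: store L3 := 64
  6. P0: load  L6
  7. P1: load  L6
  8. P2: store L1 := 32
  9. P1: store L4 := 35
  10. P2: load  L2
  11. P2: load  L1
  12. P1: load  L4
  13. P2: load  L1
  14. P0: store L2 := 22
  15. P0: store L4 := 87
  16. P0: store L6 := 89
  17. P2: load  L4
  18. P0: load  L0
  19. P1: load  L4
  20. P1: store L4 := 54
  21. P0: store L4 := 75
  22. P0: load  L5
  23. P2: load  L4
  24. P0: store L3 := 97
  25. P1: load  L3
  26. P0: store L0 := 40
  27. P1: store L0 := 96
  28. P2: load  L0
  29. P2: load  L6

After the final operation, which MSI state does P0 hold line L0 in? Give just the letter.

step 1: P2: load  L6  ⟶  IIS  (L6)  txn=BusRd  M[L6]=60
step 2: P1: store L5 := 68  ⟶  IMI  (L5)  txn=BusRdX  M[L5]=0
step 3: P2: load  L2  ⟶  IIS  (L2)  txn=BusRd  M[L2]=0
step 4: P0: store L4 := 40  ⟶  MII  (L4)  txn=BusRdX  M[L4]=80
step 5: P1: store L3 := 64  ⟶  IMI  (L3)  txn=BusRdX  M[L3]=50
step 6: P0: load  L6  ⟶  SIS  (L6)  txn=BusRd  M[L6]=60
step 7: P1: load  L6  ⟶  SSS  (L6)  txn=BusRd  M[L6]=60
step 8: P2: store L1 := 32  ⟶  IIM  (L1)  txn=BusRdX  M[L1]=40
step 9: P1: store L4 := 35  ⟶  IMI  (L4)  txn=BusRdX+Flush  M[L4]=40
step 10: P2: load  L2  ⟶  IIS  (L2)  txn=∅  M[L2]=0
step 11: P2: load  L1  ⟶  IIM  (L1)  txn=∅  M[L1]=40
step 12: P1: load  L4  ⟶  IMI  (L4)  txn=∅  M[L4]=40
step 13: P2: load  L1  ⟶  IIM  (L1)  txn=∅  M[L1]=40
step 14: P0: store L2 := 22  ⟶  MII  (L2)  txn=BusRdX  M[L2]=0
step 15: P0: store L4 := 87  ⟶  MII  (L4)  txn=BusRdX+Flush  M[L4]=35
step 16: P0: store L6 := 89  ⟶  MII  (L6)  txn=BusRdX  M[L6]=60
step 17: P2: load  L4  ⟶  SIS  (L4)  txn=BusRd+Flush  M[L4]=87
step 18: P0: load  L0  ⟶  SII  (L0)  txn=BusRd  M[L0]=30
step 19: P1: load  L4  ⟶  SSS  (L4)  txn=BusRd  M[L4]=87
step 20: P1: store L4 := 54  ⟶  IMI  (L4)  txn=BusRdX  M[L4]=87
step 21: P0: store L4 := 75  ⟶  MII  (L4)  txn=BusRdX+Flush  M[L4]=54
step 22: P0: load  L5  ⟶  SSI  (L5)  txn=BusRd+Flush  M[L5]=68
step 23: P2: load  L4  ⟶  SIS  (L4)  txn=BusRd+Flush  M[L4]=75
step 24: P0: store L3 := 97  ⟶  MII  (L3)  txn=BusRdX+Flush  M[L3]=64
step 25: P1: load  L3  ⟶  SSI  (L3)  txn=BusRd+Flush  M[L3]=97
step 26: P0: store L0 := 40  ⟶  MII  (L0)  txn=BusRdX  M[L0]=30
step 27: P1: store L0 := 96  ⟶  IMI  (L0)  txn=BusRdX+Flush  M[L0]=40
step 28: P2: load  L0  ⟶  ISS  (L0)  txn=BusRd+Flush  M[L0]=96
step 29: P2: load  L6  ⟶  SIS  (L6)  txn=BusRd+Flush  M[L6]=89

state = I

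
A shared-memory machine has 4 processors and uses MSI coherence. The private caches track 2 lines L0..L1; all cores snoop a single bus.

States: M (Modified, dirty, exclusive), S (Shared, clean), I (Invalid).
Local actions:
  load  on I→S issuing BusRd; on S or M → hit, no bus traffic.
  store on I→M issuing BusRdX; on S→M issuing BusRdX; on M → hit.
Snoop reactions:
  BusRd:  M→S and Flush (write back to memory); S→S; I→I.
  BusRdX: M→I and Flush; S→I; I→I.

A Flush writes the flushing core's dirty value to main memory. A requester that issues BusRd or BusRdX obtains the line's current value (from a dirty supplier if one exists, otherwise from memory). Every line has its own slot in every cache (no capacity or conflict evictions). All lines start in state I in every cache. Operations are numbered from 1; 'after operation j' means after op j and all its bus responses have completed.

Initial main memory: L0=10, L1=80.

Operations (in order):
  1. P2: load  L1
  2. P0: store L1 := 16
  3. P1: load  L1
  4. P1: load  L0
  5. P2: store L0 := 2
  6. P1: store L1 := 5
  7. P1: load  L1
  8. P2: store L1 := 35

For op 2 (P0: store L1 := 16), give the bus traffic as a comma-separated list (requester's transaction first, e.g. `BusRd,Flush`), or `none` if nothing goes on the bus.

  op1 P2: load  L1 → I/I/S/I on L1; bus BusRd; mem=80
  op2 P0: store L1 := 16 → M/I/I/I on L1; bus BusRdX; mem=80
  op3 P1: load  L1 → S/S/I/I on L1; bus BusRd Flush; mem=16
  op4 P1: load  L0 → I/S/I/I on L0; bus BusRd; mem=10
  op5 P2: store L0 := 2 → I/I/M/I on L0; bus BusRdX; mem=10
  op6 P1: store L1 := 5 → I/M/I/I on L1; bus BusRdX; mem=16
  op7 P1: load  L1 → I/M/I/I on L1; bus (none); mem=16
  op8 P2: store L1 := 35 → I/I/M/I on L1; bus BusRdX Flush; mem=5

bus = BusRdX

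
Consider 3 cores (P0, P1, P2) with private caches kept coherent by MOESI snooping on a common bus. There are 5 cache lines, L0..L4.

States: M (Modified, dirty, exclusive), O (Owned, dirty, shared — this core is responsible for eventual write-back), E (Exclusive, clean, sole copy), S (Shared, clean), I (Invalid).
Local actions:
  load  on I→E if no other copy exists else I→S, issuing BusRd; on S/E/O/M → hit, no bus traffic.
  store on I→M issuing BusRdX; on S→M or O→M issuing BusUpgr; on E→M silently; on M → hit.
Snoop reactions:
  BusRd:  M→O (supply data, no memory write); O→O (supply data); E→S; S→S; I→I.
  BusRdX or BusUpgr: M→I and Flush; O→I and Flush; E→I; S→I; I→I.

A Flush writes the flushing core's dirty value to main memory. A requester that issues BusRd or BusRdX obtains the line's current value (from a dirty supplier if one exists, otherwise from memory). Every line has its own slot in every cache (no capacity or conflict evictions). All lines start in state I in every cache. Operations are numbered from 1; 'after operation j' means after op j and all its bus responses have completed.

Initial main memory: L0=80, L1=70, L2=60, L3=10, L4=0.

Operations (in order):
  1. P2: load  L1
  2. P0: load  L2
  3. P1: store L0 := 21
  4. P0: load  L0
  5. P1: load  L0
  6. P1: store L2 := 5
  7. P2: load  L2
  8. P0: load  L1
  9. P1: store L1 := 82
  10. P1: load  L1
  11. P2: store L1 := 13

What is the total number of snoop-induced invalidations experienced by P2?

  op1 P2: load  L1 → I/I/E on L1; bus BusRd; mem=70
  op2 P0: load  L2 → E/I/I on L2; bus BusRd; mem=60
  op3 P1: store L0 := 21 → I/M/I on L0; bus BusRdX; mem=80
  op4 P0: load  L0 → S/O/I on L0; bus BusRd; mem=80
  op5 P1: load  L0 → S/O/I on L0; bus (none); mem=80
  op6 P1: store L2 := 5 → I/M/I on L2; bus BusRdX; mem=60
  op7 P2: load  L2 → I/O/S on L2; bus BusRd; mem=60
  op8 P0: load  L1 → S/I/S on L1; bus BusRd; mem=70
  op9 P1: store L1 := 82 → I/M/I on L1; bus BusRdX; mem=70
  op10 P1: load  L1 → I/M/I on L1; bus (none); mem=70
  op11 P2: store L1 := 13 → I/I/M on L1; bus BusRdX Flush; mem=82

invalidations = 1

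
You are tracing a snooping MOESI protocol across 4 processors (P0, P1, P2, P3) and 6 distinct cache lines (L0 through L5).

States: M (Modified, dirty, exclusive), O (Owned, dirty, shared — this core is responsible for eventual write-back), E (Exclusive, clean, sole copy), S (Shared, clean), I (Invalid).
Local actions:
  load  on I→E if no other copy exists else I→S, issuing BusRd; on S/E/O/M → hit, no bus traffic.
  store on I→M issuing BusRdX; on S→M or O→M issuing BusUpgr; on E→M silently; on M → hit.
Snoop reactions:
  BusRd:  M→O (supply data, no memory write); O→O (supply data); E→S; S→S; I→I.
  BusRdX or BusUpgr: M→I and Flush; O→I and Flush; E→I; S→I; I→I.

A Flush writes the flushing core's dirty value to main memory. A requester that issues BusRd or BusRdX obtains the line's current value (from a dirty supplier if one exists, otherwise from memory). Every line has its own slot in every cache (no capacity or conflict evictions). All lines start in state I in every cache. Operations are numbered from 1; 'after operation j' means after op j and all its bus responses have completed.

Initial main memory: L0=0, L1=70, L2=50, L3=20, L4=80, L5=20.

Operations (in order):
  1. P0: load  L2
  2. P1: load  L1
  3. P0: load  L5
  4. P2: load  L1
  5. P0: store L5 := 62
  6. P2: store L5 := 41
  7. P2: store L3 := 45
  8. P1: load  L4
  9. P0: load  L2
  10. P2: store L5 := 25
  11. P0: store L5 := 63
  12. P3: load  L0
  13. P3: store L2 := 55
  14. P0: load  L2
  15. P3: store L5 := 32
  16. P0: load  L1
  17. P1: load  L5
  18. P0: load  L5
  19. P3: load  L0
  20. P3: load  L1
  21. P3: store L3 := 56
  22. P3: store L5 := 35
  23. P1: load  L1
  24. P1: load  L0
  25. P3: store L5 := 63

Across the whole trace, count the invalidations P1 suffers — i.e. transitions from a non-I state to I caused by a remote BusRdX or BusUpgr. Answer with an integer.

step 1: P0: load  L2  ⟶  EIII  (L2)  txn=BusRd  M[L2]=50
step 2: P1: load  L1  ⟶  IEII  (L1)  txn=BusRd  M[L1]=70
step 3: P0: load  L5  ⟶  EIII  (L5)  txn=BusRd  M[L5]=20
step 4: P2: load  L1  ⟶  ISSI  (L1)  txn=BusRd  M[L1]=70
step 5: P0: store L5 := 62  ⟶  MIII  (L5)  txn=∅  M[L5]=20
step 6: P2: store L5 := 41  ⟶  IIMI  (L5)  txn=BusRdX+Flush  M[L5]=62
step 7: P2: store L3 := 45  ⟶  IIMI  (L3)  txn=BusRdX  M[L3]=20
step 8: P1: load  L4  ⟶  IEII  (L4)  txn=BusRd  M[L4]=80
step 9: P0: load  L2  ⟶  EIII  (L2)  txn=∅  M[L2]=50
step 10: P2: store L5 := 25  ⟶  IIMI  (L5)  txn=∅  M[L5]=62
step 11: P0: store L5 := 63  ⟶  MIII  (L5)  txn=BusRdX+Flush  M[L5]=25
step 12: P3: load  L0  ⟶  IIIE  (L0)  txn=BusRd  M[L0]=0
step 13: P3: store L2 := 55  ⟶  IIIM  (L2)  txn=BusRdX  M[L2]=50
step 14: P0: load  L2  ⟶  SIIO  (L2)  txn=BusRd  M[L2]=50
step 15: P3: store L5 := 32  ⟶  IIIM  (L5)  txn=BusRdX+Flush  M[L5]=63
step 16: P0: load  L1  ⟶  SSSI  (L1)  txn=BusRd  M[L1]=70
step 17: P1: load  L5  ⟶  ISIO  (L5)  txn=BusRd  M[L5]=63
step 18: P0: load  L5  ⟶  SSIO  (L5)  txn=BusRd  M[L5]=63
step 19: P3: load  L0  ⟶  IIIE  (L0)  txn=∅  M[L0]=0
step 20: P3: load  L1  ⟶  SSSS  (L1)  txn=BusRd  M[L1]=70
step 21: P3: store L3 := 56  ⟶  IIIM  (L3)  txn=BusRdX+Flush  M[L3]=45
step 22: P3: store L5 := 35  ⟶  IIIM  (L5)  txn=BusUpgr  M[L5]=63
step 23: P1: load  L1  ⟶  SSSS  (L1)  txn=∅  M[L1]=70
step 24: P1: load  L0  ⟶  ISIS  (L0)  txn=BusRd  M[L0]=0
step 25: P3: store L5 := 63  ⟶  IIIM  (L5)  txn=∅  M[L5]=63

invalidations = 1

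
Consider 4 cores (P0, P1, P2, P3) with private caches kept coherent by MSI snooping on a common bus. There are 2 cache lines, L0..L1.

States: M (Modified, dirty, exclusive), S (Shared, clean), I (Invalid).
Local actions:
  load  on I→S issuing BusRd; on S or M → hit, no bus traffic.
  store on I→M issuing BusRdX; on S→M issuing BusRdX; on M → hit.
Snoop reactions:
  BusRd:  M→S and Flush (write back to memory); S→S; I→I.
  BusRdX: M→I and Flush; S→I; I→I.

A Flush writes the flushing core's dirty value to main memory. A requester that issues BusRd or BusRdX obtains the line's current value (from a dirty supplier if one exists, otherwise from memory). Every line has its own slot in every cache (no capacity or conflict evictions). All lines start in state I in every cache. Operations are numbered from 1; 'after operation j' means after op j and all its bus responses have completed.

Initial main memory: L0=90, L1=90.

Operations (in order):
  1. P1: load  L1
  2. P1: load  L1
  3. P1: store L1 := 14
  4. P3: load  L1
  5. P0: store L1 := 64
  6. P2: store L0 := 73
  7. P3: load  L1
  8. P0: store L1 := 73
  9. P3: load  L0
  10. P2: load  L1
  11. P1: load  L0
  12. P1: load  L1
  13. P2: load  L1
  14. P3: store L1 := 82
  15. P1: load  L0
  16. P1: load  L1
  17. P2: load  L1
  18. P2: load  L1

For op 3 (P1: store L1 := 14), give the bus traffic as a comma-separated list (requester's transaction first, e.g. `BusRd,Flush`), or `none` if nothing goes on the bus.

bus = BusRdX

  op1 P1: load  L1 → I/S/I/I on L1; bus BusRd; mem=90
  op2 P1: load  L1 → I/S/I/I on L1; bus (none); mem=90
  op3 P1: store L1 := 14 → I/M/I/I on L1; bus BusRdX; mem=90
  op4 P3: load  L1 → I/S/I/S on L1; bus BusRd Flush; mem=14
  op5 P0: store L1 := 64 → M/I/I/I on L1; bus BusRdX; mem=14
  op6 P2: store L0 := 73 → I/I/M/I on L0; bus BusRdX; mem=90
  op7 P3: load  L1 → S/I/I/S on L1; bus BusRd Flush; mem=64
  op8 P0: store L1 := 73 → M/I/I/I on L1; bus BusRdX; mem=64
  op9 P3: load  L0 → I/I/S/S on L0; bus BusRd Flush; mem=73
  op10 P2: load  L1 → S/I/S/I on L1; bus BusRd Flush; mem=73
  op11 P1: load  L0 → I/S/S/S on L0; bus BusRd; mem=73
  op12 P1: load  L1 → S/S/S/I on L1; bus BusRd; mem=73
  op13 P2: load  L1 → S/S/S/I on L1; bus (none); mem=73
  op14 P3: store L1 := 82 → I/I/I/M on L1; bus BusRdX; mem=73
  op15 P1: load  L0 → I/S/S/S on L0; bus (none); mem=73
  op16 P1: load  L1 → I/S/I/S on L1; bus BusRd Flush; mem=82
  op17 P2: load  L1 → I/S/S/S on L1; bus BusRd; mem=82
  op18 P2: load  L1 → I/S/S/S on L1; bus (none); mem=82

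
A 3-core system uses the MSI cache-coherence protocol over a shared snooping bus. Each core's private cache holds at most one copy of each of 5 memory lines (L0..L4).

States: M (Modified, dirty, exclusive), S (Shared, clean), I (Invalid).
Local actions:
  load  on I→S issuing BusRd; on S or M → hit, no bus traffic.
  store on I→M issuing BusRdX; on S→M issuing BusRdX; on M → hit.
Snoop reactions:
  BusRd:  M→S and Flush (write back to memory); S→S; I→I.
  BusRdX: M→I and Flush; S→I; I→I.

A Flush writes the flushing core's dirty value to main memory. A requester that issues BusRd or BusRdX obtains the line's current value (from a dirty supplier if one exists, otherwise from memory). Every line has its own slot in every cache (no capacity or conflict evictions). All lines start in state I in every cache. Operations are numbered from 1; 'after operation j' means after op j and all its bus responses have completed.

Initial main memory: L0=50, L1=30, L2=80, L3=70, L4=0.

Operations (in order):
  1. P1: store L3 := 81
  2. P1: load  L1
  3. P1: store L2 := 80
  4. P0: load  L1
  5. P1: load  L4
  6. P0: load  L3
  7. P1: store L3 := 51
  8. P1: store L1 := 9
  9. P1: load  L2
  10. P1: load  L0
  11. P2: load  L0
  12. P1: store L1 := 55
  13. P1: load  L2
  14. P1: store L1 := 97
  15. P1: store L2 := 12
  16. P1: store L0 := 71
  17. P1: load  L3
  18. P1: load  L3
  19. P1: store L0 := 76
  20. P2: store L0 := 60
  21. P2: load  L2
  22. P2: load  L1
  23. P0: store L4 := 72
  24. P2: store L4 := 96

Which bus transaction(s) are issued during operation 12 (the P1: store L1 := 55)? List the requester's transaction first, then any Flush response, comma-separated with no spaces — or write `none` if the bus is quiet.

bus = none

1. P1: store L3 := 81  bus=[BusRdX]  L3: P0=I P1=M P2=I  mem[L3]=70
2. P1: load  L1  bus=[BusRd]  L1: P0=I P1=S P2=I  mem[L1]=30
3. P1: store L2 := 80  bus=[BusRdX]  L2: P0=I P1=M P2=I  mem[L2]=80
4. P0: load  L1  bus=[BusRd]  L1: P0=S P1=S P2=I  mem[L1]=30
5. P1: load  L4  bus=[BusRd]  L4: P0=I P1=S P2=I  mem[L4]=0
6. P0: load  L3  bus=[BusRd,Flush]  L3: P0=S P1=S P2=I  mem[L3]=81
7. P1: store L3 := 51  bus=[BusRdX]  L3: P0=I P1=M P2=I  mem[L3]=81
8. P1: store L1 := 9  bus=[BusRdX]  L1: P0=I P1=M P2=I  mem[L1]=30
9. P1: load  L2  bus=[-]  L2: P0=I P1=M P2=I  mem[L2]=80
10. P1: load  L0  bus=[BusRd]  L0: P0=I P1=S P2=I  mem[L0]=50
11. P2: load  L0  bus=[BusRd]  L0: P0=I P1=S P2=S  mem[L0]=50
12. P1: store L1 := 55  bus=[-]  L1: P0=I P1=M P2=I  mem[L1]=30
13. P1: load  L2  bus=[-]  L2: P0=I P1=M P2=I  mem[L2]=80
14. P1: store L1 := 97  bus=[-]  L1: P0=I P1=M P2=I  mem[L1]=30
15. P1: store L2 := 12  bus=[-]  L2: P0=I P1=M P2=I  mem[L2]=80
16. P1: store L0 := 71  bus=[BusRdX]  L0: P0=I P1=M P2=I  mem[L0]=50
17. P1: load  L3  bus=[-]  L3: P0=I P1=M P2=I  mem[L3]=81
18. P1: load  L3  bus=[-]  L3: P0=I P1=M P2=I  mem[L3]=81
19. P1: store L0 := 76  bus=[-]  L0: P0=I P1=M P2=I  mem[L0]=50
20. P2: store L0 := 60  bus=[BusRdX,Flush]  L0: P0=I P1=I P2=M  mem[L0]=76
21. P2: load  L2  bus=[BusRd,Flush]  L2: P0=I P1=S P2=S  mem[L2]=12
22. P2: load  L1  bus=[BusRd,Flush]  L1: P0=I P1=S P2=S  mem[L1]=97
23. P0: store L4 := 72  bus=[BusRdX]  L4: P0=M P1=I P2=I  mem[L4]=0
24. P2: store L4 := 96  bus=[BusRdX,Flush]  L4: P0=I P1=I P2=M  mem[L4]=72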